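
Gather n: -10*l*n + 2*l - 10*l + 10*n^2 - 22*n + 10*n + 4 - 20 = -8*l + 10*n^2 + n*(-10*l - 12) - 16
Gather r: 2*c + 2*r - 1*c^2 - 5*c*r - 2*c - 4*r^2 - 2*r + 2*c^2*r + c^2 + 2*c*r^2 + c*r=r^2*(2*c - 4) + r*(2*c^2 - 4*c)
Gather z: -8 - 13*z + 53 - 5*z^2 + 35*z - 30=-5*z^2 + 22*z + 15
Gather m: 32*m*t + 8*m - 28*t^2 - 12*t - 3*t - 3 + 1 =m*(32*t + 8) - 28*t^2 - 15*t - 2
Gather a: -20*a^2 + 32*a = -20*a^2 + 32*a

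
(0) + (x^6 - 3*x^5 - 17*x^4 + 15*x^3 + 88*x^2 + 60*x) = x^6 - 3*x^5 - 17*x^4 + 15*x^3 + 88*x^2 + 60*x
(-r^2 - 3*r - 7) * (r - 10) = -r^3 + 7*r^2 + 23*r + 70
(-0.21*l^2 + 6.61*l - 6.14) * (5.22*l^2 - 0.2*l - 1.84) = -1.0962*l^4 + 34.5462*l^3 - 32.9864*l^2 - 10.9344*l + 11.2976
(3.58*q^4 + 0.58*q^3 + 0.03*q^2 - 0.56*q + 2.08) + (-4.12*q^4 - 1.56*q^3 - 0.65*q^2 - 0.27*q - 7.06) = -0.54*q^4 - 0.98*q^3 - 0.62*q^2 - 0.83*q - 4.98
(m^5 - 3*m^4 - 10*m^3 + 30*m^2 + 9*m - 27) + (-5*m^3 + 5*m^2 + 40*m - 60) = m^5 - 3*m^4 - 15*m^3 + 35*m^2 + 49*m - 87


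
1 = 1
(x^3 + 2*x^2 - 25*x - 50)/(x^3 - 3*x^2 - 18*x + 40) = (x^2 + 7*x + 10)/(x^2 + 2*x - 8)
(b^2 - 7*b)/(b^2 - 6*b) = (b - 7)/(b - 6)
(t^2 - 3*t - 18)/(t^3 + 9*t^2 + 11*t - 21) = (t - 6)/(t^2 + 6*t - 7)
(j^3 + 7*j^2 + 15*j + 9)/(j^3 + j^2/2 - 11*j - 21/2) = 2*(j + 3)/(2*j - 7)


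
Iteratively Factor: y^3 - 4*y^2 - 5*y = (y - 5)*(y^2 + y) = y*(y - 5)*(y + 1)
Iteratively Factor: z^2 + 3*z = (z + 3)*(z)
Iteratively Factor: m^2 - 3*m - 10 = (m - 5)*(m + 2)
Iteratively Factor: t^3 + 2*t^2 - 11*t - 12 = (t + 1)*(t^2 + t - 12) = (t - 3)*(t + 1)*(t + 4)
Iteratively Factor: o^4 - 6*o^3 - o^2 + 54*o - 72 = (o - 2)*(o^3 - 4*o^2 - 9*o + 36) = (o - 2)*(o + 3)*(o^2 - 7*o + 12) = (o - 4)*(o - 2)*(o + 3)*(o - 3)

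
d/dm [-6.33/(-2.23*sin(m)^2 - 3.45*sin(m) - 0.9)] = -(28.2318*sin(m) + 21.8385)*cos(m)/(2.23*sin(m)^2 + 3.45*sin(m) + 0.9)^2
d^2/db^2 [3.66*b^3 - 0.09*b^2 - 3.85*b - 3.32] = 21.96*b - 0.18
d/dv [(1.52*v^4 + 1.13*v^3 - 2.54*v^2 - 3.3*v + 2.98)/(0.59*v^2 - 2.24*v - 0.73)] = (1.7936*v^5 - 9.5477*v^4 - 9.5008*v^3 + 5.1619*v^2 + 0.192*v + 9.0842)/(0.3481*v^4 - 2.6432*v^3 + 4.1562*v^2 + 3.2704*v + 0.5329)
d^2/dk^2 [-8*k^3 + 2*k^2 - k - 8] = 4 - 48*k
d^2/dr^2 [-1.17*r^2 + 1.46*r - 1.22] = -2.34000000000000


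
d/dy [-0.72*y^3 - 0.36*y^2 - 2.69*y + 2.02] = -2.16*y^2 - 0.72*y - 2.69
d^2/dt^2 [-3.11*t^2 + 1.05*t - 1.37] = -6.22000000000000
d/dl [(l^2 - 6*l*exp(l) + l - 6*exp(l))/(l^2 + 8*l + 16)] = (-6*l^2*exp(l) - 24*l*exp(l) + 7*l - 36*exp(l) + 4)/(l^3 + 12*l^2 + 48*l + 64)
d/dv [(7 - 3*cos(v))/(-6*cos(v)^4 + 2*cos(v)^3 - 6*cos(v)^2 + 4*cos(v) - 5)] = 4*(54*cos(v)^4 - 180*cos(v)^3 + 60*cos(v)^2 - 84*cos(v) + 13)*sin(v)/(-12*sin(v)^4 + 36*sin(v)^2 + 11*cos(v) + cos(3*v) - 34)^2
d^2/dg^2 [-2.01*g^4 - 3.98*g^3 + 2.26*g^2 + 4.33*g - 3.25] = -24.12*g^2 - 23.88*g + 4.52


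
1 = 1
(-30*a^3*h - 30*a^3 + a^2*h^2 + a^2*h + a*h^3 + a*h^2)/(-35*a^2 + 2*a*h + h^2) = a*(6*a*h + 6*a + h^2 + h)/(7*a + h)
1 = 1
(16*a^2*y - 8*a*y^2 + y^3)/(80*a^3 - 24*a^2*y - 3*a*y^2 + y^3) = y/(5*a + y)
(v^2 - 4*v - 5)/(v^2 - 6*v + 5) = (v + 1)/(v - 1)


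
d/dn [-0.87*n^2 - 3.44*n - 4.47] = -1.74*n - 3.44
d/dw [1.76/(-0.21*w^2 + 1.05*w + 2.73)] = (0.7392*w - 1.848)/(-0.21*w^2 + 1.05*w + 2.73)^2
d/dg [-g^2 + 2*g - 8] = 2 - 2*g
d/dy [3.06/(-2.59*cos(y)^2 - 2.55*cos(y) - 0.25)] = -(15.8508*cos(y) + 7.803)*sin(y)/(2.59*cos(y)^2 + 2.55*cos(y) + 0.25)^2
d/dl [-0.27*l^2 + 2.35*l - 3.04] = 2.35 - 0.54*l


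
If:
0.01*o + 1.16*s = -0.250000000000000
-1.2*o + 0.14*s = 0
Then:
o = -0.03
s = -0.22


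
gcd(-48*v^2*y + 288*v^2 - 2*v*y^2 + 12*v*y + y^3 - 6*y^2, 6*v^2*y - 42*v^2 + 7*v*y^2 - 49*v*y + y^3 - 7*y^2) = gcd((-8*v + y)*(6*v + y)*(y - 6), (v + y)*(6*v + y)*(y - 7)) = 6*v + y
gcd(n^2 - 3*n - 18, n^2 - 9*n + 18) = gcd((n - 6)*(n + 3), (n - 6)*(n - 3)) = n - 6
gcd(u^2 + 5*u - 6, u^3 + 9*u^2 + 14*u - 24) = u^2 + 5*u - 6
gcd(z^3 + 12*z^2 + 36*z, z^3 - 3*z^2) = z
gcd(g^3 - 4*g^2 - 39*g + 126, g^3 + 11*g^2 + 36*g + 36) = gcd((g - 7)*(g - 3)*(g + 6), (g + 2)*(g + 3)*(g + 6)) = g + 6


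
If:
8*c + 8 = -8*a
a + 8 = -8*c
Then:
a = 0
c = -1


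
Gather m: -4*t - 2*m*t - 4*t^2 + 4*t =-2*m*t - 4*t^2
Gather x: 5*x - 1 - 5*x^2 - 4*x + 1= -5*x^2 + x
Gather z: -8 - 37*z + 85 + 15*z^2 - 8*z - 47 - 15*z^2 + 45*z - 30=0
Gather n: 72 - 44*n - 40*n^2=-40*n^2 - 44*n + 72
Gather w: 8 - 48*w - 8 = -48*w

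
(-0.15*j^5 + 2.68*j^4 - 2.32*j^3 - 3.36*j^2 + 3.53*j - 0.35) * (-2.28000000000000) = 0.342*j^5 - 6.1104*j^4 + 5.2896*j^3 + 7.6608*j^2 - 8.0484*j + 0.798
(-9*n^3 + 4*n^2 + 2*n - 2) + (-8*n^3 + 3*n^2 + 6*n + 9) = -17*n^3 + 7*n^2 + 8*n + 7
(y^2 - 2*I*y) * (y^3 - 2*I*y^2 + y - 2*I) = y^5 - 4*I*y^4 - 3*y^3 - 4*I*y^2 - 4*y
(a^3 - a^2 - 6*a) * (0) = 0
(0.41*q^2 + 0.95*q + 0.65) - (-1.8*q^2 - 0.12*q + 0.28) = 2.21*q^2 + 1.07*q + 0.37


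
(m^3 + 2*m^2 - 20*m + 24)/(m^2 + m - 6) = (m^2 + 4*m - 12)/(m + 3)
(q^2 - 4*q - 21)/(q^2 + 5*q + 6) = (q - 7)/(q + 2)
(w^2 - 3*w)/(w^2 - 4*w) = (w - 3)/(w - 4)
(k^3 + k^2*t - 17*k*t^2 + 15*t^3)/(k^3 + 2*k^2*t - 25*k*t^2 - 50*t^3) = (-k^2 + 4*k*t - 3*t^2)/(-k^2 + 3*k*t + 10*t^2)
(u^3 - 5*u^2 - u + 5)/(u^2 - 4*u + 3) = (u^2 - 4*u - 5)/(u - 3)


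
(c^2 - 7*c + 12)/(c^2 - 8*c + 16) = (c - 3)/(c - 4)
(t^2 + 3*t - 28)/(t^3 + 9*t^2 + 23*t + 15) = (t^2 + 3*t - 28)/(t^3 + 9*t^2 + 23*t + 15)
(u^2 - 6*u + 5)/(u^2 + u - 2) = (u - 5)/(u + 2)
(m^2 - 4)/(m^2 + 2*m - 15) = (m^2 - 4)/(m^2 + 2*m - 15)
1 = 1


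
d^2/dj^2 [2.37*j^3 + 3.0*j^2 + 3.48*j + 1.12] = 14.22*j + 6.0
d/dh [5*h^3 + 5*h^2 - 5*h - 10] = 15*h^2 + 10*h - 5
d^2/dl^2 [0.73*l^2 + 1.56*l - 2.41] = 1.46000000000000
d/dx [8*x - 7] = 8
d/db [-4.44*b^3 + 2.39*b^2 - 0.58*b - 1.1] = -13.32*b^2 + 4.78*b - 0.58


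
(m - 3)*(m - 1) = m^2 - 4*m + 3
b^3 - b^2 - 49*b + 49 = (b - 7)*(b - 1)*(b + 7)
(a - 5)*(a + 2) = a^2 - 3*a - 10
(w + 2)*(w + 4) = w^2 + 6*w + 8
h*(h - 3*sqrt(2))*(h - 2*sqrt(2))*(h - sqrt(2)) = h^4 - 6*sqrt(2)*h^3 + 22*h^2 - 12*sqrt(2)*h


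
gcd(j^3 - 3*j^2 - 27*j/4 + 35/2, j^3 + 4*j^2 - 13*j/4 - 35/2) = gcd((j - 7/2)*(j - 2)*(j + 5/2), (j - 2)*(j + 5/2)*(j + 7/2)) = j^2 + j/2 - 5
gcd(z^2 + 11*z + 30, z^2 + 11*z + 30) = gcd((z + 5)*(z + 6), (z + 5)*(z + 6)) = z^2 + 11*z + 30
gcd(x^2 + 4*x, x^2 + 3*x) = x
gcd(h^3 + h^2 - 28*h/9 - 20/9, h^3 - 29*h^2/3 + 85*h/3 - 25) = h - 5/3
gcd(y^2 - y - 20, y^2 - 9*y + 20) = y - 5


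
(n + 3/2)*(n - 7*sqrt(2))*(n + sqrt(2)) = n^3 - 6*sqrt(2)*n^2 + 3*n^2/2 - 14*n - 9*sqrt(2)*n - 21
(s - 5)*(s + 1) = s^2 - 4*s - 5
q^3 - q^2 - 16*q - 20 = (q - 5)*(q + 2)^2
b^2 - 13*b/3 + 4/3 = (b - 4)*(b - 1/3)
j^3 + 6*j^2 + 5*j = j*(j + 1)*(j + 5)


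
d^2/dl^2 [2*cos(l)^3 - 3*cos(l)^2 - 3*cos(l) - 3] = 3*cos(l)/2 + 6*cos(2*l) - 9*cos(3*l)/2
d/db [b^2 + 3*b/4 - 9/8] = 2*b + 3/4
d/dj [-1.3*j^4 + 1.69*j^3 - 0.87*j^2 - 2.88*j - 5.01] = -5.2*j^3 + 5.07*j^2 - 1.74*j - 2.88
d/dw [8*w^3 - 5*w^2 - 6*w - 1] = 24*w^2 - 10*w - 6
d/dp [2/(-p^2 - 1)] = 4*p/(p^2 + 1)^2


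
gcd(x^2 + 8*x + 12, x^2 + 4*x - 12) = x + 6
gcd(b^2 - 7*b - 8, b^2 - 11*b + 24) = b - 8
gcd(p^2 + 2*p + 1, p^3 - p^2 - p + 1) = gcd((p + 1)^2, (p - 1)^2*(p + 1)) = p + 1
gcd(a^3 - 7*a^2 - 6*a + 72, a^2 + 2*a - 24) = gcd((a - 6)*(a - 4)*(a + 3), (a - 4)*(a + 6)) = a - 4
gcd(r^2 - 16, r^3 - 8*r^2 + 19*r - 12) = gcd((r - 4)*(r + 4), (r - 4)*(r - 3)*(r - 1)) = r - 4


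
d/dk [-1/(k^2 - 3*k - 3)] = (2*k - 3)/(-k^2 + 3*k + 3)^2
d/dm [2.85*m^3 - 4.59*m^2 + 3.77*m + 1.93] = 8.55*m^2 - 9.18*m + 3.77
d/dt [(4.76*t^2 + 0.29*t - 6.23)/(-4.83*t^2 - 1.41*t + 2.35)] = (-5.3109*t^2 - 37.8098*t - 8.1028)/(23.3289*t^4 + 13.6206*t^3 - 20.7129*t^2 - 6.627*t + 5.5225)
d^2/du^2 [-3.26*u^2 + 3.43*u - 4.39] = -6.52000000000000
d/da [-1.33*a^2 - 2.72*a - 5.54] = -2.66*a - 2.72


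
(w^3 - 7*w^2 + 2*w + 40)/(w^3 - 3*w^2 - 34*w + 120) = (w + 2)/(w + 6)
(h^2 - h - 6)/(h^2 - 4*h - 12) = (h - 3)/(h - 6)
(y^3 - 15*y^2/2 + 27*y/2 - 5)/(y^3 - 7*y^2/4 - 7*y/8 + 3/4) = 4*(y - 5)/(4*y + 3)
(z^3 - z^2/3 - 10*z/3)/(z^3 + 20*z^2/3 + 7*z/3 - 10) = z*(z - 2)/(z^2 + 5*z - 6)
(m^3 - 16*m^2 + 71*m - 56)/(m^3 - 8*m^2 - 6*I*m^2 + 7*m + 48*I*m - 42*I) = (m - 8)/(m - 6*I)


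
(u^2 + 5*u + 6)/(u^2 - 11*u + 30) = (u^2 + 5*u + 6)/(u^2 - 11*u + 30)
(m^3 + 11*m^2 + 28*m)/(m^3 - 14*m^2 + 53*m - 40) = m*(m^2 + 11*m + 28)/(m^3 - 14*m^2 + 53*m - 40)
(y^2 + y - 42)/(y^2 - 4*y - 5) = (-y^2 - y + 42)/(-y^2 + 4*y + 5)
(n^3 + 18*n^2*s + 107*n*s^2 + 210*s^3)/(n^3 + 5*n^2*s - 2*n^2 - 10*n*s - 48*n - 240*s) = (n^2 + 13*n*s + 42*s^2)/(n^2 - 2*n - 48)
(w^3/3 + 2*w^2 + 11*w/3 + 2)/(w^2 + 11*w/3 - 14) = (w^3 + 6*w^2 + 11*w + 6)/(3*w^2 + 11*w - 42)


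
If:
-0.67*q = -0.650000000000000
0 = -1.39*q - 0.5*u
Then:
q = 0.97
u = -2.70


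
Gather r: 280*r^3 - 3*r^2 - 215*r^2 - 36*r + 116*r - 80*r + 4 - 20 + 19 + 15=280*r^3 - 218*r^2 + 18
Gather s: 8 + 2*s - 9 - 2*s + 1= 0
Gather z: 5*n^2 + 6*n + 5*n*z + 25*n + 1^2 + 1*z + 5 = 5*n^2 + 31*n + z*(5*n + 1) + 6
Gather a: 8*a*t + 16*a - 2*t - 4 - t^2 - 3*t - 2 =a*(8*t + 16) - t^2 - 5*t - 6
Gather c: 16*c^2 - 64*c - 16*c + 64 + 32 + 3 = 16*c^2 - 80*c + 99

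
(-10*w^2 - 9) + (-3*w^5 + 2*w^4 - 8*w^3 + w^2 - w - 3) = -3*w^5 + 2*w^4 - 8*w^3 - 9*w^2 - w - 12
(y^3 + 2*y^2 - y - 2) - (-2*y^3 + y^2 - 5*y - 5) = 3*y^3 + y^2 + 4*y + 3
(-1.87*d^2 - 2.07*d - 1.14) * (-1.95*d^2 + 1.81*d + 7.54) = 3.6465*d^4 + 0.651799999999999*d^3 - 15.6235*d^2 - 17.6712*d - 8.5956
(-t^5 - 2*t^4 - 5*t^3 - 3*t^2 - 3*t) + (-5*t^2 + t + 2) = -t^5 - 2*t^4 - 5*t^3 - 8*t^2 - 2*t + 2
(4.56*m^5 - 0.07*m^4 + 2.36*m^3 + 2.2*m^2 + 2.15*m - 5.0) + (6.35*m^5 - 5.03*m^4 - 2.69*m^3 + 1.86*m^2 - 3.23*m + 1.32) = 10.91*m^5 - 5.1*m^4 - 0.33*m^3 + 4.06*m^2 - 1.08*m - 3.68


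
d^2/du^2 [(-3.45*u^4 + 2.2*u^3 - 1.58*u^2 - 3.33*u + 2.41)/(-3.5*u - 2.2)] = (253.575*u^4 + 371.14*u^3 + 98.736*u^2 - 63.888*u - 95.0326)/(42.875*u^3 + 80.85*u^2 + 50.82*u + 10.648)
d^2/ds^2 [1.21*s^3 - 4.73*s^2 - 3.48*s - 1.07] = 7.26*s - 9.46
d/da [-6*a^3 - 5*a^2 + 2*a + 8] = -18*a^2 - 10*a + 2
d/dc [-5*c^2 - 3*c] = -10*c - 3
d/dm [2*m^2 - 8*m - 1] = 4*m - 8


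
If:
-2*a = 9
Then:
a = -9/2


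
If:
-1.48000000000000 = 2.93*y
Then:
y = -0.51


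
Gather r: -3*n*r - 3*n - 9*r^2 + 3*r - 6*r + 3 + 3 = -3*n - 9*r^2 + r*(-3*n - 3) + 6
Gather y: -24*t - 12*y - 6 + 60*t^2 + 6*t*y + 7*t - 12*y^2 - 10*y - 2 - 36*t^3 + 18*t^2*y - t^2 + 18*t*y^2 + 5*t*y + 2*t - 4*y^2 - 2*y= -36*t^3 + 59*t^2 - 15*t + y^2*(18*t - 16) + y*(18*t^2 + 11*t - 24) - 8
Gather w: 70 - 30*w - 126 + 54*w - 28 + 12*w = 36*w - 84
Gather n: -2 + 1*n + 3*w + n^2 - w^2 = n^2 + n - w^2 + 3*w - 2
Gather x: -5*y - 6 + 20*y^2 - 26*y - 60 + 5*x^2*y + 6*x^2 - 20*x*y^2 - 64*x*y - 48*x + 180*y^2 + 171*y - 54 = x^2*(5*y + 6) + x*(-20*y^2 - 64*y - 48) + 200*y^2 + 140*y - 120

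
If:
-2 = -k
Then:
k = 2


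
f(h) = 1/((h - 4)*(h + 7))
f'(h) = -1/((h - 4)*(h + 7)^2) - 1/((h - 4)^2*(h + 7)) = (-2*h - 3)/(h^4 + 6*h^3 - 47*h^2 - 168*h + 784)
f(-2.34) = -0.03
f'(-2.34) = 0.00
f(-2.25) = -0.03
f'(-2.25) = 0.00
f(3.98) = -4.55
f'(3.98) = -227.27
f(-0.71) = -0.03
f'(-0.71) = -0.00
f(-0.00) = -0.04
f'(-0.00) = -0.00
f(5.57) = 0.05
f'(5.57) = -0.04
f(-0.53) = -0.03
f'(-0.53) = -0.00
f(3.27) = -0.13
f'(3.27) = -0.17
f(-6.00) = -0.10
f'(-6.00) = 0.09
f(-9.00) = 0.04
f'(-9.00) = 0.02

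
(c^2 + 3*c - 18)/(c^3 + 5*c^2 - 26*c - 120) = (c - 3)/(c^2 - c - 20)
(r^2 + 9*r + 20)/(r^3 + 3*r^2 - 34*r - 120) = 1/(r - 6)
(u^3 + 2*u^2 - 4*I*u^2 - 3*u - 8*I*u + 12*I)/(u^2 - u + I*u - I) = (u^2 + u*(3 - 4*I) - 12*I)/(u + I)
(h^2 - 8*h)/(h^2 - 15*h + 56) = h/(h - 7)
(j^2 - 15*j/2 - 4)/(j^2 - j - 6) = (-j^2 + 15*j/2 + 4)/(-j^2 + j + 6)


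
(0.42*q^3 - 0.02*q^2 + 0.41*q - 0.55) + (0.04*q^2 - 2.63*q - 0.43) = 0.42*q^3 + 0.02*q^2 - 2.22*q - 0.98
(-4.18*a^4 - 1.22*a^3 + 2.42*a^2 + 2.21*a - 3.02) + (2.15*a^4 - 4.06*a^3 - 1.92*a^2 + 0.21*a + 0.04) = -2.03*a^4 - 5.28*a^3 + 0.5*a^2 + 2.42*a - 2.98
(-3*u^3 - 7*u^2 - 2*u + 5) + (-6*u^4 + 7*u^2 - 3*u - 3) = -6*u^4 - 3*u^3 - 5*u + 2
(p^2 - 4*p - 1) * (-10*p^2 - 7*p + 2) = -10*p^4 + 33*p^3 + 40*p^2 - p - 2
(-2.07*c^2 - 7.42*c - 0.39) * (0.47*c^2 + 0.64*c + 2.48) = -0.9729*c^4 - 4.8122*c^3 - 10.0657*c^2 - 18.6512*c - 0.9672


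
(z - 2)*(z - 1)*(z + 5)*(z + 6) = z^4 + 8*z^3 - z^2 - 68*z + 60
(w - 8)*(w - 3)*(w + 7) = w^3 - 4*w^2 - 53*w + 168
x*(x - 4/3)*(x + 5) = x^3 + 11*x^2/3 - 20*x/3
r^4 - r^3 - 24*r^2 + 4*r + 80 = (r - 5)*(r - 2)*(r + 2)*(r + 4)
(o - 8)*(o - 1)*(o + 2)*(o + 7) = o^4 - 59*o^2 - 54*o + 112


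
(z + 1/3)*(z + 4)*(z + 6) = z^3 + 31*z^2/3 + 82*z/3 + 8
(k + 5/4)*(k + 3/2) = k^2 + 11*k/4 + 15/8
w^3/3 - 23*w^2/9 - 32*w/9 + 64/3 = (w/3 + 1)*(w - 8)*(w - 8/3)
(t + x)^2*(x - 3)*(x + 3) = t^2*x^2 - 9*t^2 + 2*t*x^3 - 18*t*x + x^4 - 9*x^2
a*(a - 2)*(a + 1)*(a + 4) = a^4 + 3*a^3 - 6*a^2 - 8*a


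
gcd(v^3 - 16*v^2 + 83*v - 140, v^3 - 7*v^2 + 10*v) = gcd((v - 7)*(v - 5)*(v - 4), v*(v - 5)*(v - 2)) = v - 5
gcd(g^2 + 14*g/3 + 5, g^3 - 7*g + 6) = g + 3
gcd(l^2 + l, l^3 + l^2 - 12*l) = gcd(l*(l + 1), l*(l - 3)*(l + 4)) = l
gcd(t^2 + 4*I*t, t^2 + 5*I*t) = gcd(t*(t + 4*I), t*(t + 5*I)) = t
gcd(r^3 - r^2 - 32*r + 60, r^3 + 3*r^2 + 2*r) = 1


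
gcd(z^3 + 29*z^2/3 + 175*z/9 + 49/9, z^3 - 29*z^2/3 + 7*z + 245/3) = z + 7/3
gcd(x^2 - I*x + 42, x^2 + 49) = x - 7*I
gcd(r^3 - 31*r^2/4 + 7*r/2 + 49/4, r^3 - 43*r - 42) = r^2 - 6*r - 7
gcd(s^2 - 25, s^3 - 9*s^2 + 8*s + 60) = s - 5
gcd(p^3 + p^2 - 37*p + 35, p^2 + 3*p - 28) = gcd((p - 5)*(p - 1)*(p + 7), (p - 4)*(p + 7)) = p + 7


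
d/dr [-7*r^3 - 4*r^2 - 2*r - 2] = -21*r^2 - 8*r - 2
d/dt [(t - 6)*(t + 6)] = 2*t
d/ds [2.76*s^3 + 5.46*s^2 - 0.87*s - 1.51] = 8.28*s^2 + 10.92*s - 0.87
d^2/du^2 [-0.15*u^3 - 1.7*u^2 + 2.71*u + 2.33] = -0.9*u - 3.4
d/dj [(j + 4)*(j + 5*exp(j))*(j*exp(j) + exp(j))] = (j^3 + 10*j^2*exp(j) + 8*j^2 + 60*j*exp(j) + 14*j + 65*exp(j) + 4)*exp(j)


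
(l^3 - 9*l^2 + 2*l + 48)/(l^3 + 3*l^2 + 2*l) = (l^2 - 11*l + 24)/(l*(l + 1))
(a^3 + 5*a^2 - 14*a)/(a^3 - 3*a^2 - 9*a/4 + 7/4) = 4*a*(a^2 + 5*a - 14)/(4*a^3 - 12*a^2 - 9*a + 7)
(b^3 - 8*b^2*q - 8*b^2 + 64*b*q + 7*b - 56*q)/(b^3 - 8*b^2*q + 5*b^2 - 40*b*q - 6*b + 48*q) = (b - 7)/(b + 6)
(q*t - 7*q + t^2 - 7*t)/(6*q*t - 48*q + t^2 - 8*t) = (q*t - 7*q + t^2 - 7*t)/(6*q*t - 48*q + t^2 - 8*t)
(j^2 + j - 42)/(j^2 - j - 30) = (j + 7)/(j + 5)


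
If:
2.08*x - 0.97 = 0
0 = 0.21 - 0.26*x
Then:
No Solution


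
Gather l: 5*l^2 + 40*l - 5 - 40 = 5*l^2 + 40*l - 45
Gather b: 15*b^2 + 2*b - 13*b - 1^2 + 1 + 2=15*b^2 - 11*b + 2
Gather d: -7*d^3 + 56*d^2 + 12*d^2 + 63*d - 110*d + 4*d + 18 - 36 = -7*d^3 + 68*d^2 - 43*d - 18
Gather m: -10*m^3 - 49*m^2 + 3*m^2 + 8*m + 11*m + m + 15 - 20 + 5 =-10*m^3 - 46*m^2 + 20*m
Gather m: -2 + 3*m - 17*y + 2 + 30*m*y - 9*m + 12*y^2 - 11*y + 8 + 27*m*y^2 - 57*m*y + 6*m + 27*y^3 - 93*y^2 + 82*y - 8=m*(27*y^2 - 27*y) + 27*y^3 - 81*y^2 + 54*y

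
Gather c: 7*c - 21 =7*c - 21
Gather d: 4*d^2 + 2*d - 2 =4*d^2 + 2*d - 2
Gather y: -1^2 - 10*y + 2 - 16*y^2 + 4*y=-16*y^2 - 6*y + 1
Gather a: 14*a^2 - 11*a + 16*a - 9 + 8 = 14*a^2 + 5*a - 1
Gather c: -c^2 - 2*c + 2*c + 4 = 4 - c^2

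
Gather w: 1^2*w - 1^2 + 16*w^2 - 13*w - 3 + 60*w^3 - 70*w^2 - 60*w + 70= 60*w^3 - 54*w^2 - 72*w + 66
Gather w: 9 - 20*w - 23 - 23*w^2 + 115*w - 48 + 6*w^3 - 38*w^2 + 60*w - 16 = 6*w^3 - 61*w^2 + 155*w - 78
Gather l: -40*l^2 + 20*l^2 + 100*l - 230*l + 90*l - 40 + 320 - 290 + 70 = -20*l^2 - 40*l + 60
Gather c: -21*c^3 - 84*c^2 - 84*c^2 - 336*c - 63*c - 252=-21*c^3 - 168*c^2 - 399*c - 252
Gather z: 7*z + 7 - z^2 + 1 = -z^2 + 7*z + 8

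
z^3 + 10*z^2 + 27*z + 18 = (z + 1)*(z + 3)*(z + 6)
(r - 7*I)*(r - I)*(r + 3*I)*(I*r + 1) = I*r^4 + 6*r^3 + 12*I*r^2 + 38*r - 21*I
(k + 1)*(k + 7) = k^2 + 8*k + 7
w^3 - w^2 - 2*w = w*(w - 2)*(w + 1)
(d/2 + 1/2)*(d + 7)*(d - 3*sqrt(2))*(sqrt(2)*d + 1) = sqrt(2)*d^4/2 - 5*d^3/2 + 4*sqrt(2)*d^3 - 20*d^2 + 2*sqrt(2)*d^2 - 35*d/2 - 12*sqrt(2)*d - 21*sqrt(2)/2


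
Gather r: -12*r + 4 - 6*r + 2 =6 - 18*r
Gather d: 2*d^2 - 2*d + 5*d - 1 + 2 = 2*d^2 + 3*d + 1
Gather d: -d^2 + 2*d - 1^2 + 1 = -d^2 + 2*d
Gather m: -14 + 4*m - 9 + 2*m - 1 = 6*m - 24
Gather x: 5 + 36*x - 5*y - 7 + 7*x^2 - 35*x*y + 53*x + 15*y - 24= 7*x^2 + x*(89 - 35*y) + 10*y - 26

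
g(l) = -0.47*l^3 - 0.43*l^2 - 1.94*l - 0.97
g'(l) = -1.41*l^2 - 0.86*l - 1.94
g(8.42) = -328.36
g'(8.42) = -109.15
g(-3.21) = 16.37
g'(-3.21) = -13.71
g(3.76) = -39.33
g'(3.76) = -25.11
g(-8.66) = 288.83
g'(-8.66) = -100.24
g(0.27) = -1.53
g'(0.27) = -2.27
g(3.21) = -27.17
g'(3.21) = -19.23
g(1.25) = -4.98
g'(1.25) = -5.22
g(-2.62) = 9.61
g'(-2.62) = -9.37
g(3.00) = -23.35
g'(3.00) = -17.21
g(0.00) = -0.97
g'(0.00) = -1.94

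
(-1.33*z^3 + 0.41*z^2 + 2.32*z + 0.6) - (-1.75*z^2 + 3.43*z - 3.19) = -1.33*z^3 + 2.16*z^2 - 1.11*z + 3.79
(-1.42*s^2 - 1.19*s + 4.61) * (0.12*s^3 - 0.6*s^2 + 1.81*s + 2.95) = -0.1704*s^5 + 0.7092*s^4 - 1.303*s^3 - 9.1089*s^2 + 4.8336*s + 13.5995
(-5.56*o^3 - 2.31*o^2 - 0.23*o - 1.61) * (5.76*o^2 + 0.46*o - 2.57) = -32.0256*o^5 - 15.8632*o^4 + 11.9018*o^3 - 3.4427*o^2 - 0.1495*o + 4.1377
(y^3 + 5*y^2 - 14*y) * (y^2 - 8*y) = y^5 - 3*y^4 - 54*y^3 + 112*y^2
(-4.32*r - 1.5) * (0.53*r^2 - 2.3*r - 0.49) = -2.2896*r^3 + 9.141*r^2 + 5.5668*r + 0.735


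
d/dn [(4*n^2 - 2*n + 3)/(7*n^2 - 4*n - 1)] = 2*(-n^2 - 25*n + 7)/(49*n^4 - 56*n^3 + 2*n^2 + 8*n + 1)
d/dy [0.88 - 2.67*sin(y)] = -2.67*cos(y)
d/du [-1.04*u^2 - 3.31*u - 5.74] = -2.08*u - 3.31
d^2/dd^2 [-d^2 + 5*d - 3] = -2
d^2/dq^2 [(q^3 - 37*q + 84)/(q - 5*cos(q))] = (6*q*(q - 5*cos(q))^2 + (q - 5*cos(q))*((74 - 6*q^2)*(5*sin(q) + 1) + (-5*q^3 + 185*q - 420)*cos(q)) + (5*sin(q) + 1)^2*(2*q^3 - 74*q + 168))/(q - 5*cos(q))^3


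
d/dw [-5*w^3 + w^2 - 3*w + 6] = -15*w^2 + 2*w - 3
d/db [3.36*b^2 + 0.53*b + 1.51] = 6.72*b + 0.53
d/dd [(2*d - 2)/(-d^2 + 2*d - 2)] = 2*d*(d - 2)/(d^4 - 4*d^3 + 8*d^2 - 8*d + 4)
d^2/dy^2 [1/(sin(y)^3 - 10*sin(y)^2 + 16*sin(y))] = (-9*sin(y)^3 + 110*sin(y)^2 - 420*sin(y) + 320 + 440/sin(y) - 960/sin(y)^2 + 512/sin(y)^3)/((sin(y) - 8)^3*(sin(y) - 2)^3)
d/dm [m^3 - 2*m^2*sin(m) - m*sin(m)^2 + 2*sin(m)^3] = -2*m^2*cos(m) + 3*m^2 - 4*m*sin(m) - m*sin(2*m) + 6*sin(m)^2*cos(m) - sin(m)^2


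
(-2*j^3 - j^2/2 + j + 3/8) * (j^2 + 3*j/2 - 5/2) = -2*j^5 - 7*j^4/2 + 21*j^3/4 + 25*j^2/8 - 31*j/16 - 15/16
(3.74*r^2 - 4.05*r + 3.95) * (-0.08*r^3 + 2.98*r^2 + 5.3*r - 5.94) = -0.2992*r^5 + 11.4692*r^4 + 7.437*r^3 - 31.9096*r^2 + 44.992*r - 23.463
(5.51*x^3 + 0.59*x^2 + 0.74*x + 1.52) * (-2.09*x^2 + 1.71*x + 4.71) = -11.5159*x^5 + 8.189*x^4 + 25.4144*x^3 + 0.8675*x^2 + 6.0846*x + 7.1592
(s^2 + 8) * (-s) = -s^3 - 8*s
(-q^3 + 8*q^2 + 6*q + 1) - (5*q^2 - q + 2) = -q^3 + 3*q^2 + 7*q - 1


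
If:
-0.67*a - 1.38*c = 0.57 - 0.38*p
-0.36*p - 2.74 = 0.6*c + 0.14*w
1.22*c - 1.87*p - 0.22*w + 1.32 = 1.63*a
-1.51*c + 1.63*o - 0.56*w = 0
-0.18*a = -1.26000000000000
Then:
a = 7.00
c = -9.26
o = 15.82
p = -19.79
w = 71.02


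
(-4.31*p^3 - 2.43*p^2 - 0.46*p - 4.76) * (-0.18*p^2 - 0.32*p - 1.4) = 0.7758*p^5 + 1.8166*p^4 + 6.8944*p^3 + 4.406*p^2 + 2.1672*p + 6.664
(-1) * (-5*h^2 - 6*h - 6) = 5*h^2 + 6*h + 6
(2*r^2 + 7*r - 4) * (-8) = -16*r^2 - 56*r + 32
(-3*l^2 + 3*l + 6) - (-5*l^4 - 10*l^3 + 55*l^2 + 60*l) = 5*l^4 + 10*l^3 - 58*l^2 - 57*l + 6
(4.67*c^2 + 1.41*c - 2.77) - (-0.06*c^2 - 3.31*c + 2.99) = 4.73*c^2 + 4.72*c - 5.76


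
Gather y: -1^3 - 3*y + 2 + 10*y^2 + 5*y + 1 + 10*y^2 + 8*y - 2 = 20*y^2 + 10*y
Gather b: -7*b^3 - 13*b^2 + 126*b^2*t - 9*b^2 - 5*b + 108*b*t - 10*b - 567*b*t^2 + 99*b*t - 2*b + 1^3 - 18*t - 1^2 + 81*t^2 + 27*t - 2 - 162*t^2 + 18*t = -7*b^3 + b^2*(126*t - 22) + b*(-567*t^2 + 207*t - 17) - 81*t^2 + 27*t - 2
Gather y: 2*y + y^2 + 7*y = y^2 + 9*y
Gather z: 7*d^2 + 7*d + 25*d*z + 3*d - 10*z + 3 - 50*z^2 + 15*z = 7*d^2 + 10*d - 50*z^2 + z*(25*d + 5) + 3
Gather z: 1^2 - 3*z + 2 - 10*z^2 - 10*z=-10*z^2 - 13*z + 3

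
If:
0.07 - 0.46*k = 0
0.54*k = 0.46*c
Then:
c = 0.18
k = 0.15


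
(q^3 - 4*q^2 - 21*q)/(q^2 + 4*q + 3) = q*(q - 7)/(q + 1)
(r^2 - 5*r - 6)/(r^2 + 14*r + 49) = (r^2 - 5*r - 6)/(r^2 + 14*r + 49)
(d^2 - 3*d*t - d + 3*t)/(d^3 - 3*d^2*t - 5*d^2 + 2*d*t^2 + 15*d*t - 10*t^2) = (d^2 - 3*d*t - d + 3*t)/(d^3 - 3*d^2*t - 5*d^2 + 2*d*t^2 + 15*d*t - 10*t^2)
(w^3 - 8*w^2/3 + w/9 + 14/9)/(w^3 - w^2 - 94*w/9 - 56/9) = (3*w^2 - 10*w + 7)/(3*w^2 - 5*w - 28)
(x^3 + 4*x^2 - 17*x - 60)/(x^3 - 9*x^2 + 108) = (x^2 + x - 20)/(x^2 - 12*x + 36)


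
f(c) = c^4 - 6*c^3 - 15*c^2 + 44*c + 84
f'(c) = 4*c^3 - 18*c^2 - 30*c + 44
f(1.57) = 98.96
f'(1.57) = -31.99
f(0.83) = 107.23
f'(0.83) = 8.99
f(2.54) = 42.29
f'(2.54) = -82.78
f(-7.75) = 5242.47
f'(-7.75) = -2666.56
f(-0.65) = 50.89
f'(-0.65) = 54.80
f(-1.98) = 0.02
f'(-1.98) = 1.78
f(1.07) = 107.87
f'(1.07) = -3.81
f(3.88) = -94.93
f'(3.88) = -109.73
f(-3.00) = 60.00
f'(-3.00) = -136.00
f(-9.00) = 9408.00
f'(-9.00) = -4060.00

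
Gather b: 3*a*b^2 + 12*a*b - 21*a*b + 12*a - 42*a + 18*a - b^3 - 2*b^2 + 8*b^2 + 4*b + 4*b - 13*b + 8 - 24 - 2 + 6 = -12*a - b^3 + b^2*(3*a + 6) + b*(-9*a - 5) - 12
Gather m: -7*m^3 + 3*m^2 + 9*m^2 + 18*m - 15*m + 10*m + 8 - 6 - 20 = -7*m^3 + 12*m^2 + 13*m - 18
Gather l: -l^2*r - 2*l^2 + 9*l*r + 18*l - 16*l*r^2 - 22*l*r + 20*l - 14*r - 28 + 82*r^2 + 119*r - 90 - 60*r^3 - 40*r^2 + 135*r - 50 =l^2*(-r - 2) + l*(-16*r^2 - 13*r + 38) - 60*r^3 + 42*r^2 + 240*r - 168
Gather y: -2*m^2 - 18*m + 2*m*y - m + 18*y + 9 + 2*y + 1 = -2*m^2 - 19*m + y*(2*m + 20) + 10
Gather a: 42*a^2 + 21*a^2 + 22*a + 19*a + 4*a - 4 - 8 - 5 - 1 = 63*a^2 + 45*a - 18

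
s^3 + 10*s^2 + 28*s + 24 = (s + 2)^2*(s + 6)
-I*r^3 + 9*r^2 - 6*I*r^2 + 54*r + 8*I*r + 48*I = (r + 6)*(r + 8*I)*(-I*r + 1)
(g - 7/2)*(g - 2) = g^2 - 11*g/2 + 7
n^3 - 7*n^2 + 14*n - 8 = (n - 4)*(n - 2)*(n - 1)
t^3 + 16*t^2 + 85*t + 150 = (t + 5)^2*(t + 6)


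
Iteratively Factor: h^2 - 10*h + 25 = (h - 5)*(h - 5)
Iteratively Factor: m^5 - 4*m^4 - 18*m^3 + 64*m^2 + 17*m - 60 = (m - 1)*(m^4 - 3*m^3 - 21*m^2 + 43*m + 60) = (m - 1)*(m + 4)*(m^3 - 7*m^2 + 7*m + 15) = (m - 3)*(m - 1)*(m + 4)*(m^2 - 4*m - 5) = (m - 3)*(m - 1)*(m + 1)*(m + 4)*(m - 5)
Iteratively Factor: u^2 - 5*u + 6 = (u - 2)*(u - 3)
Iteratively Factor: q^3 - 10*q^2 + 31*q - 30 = (q - 5)*(q^2 - 5*q + 6) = (q - 5)*(q - 2)*(q - 3)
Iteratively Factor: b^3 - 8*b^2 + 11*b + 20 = (b + 1)*(b^2 - 9*b + 20) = (b - 4)*(b + 1)*(b - 5)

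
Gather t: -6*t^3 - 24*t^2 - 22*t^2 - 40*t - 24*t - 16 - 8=-6*t^3 - 46*t^2 - 64*t - 24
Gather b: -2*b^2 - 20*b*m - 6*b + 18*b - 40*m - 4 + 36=-2*b^2 + b*(12 - 20*m) - 40*m + 32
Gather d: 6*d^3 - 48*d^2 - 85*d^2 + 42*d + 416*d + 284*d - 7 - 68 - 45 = 6*d^3 - 133*d^2 + 742*d - 120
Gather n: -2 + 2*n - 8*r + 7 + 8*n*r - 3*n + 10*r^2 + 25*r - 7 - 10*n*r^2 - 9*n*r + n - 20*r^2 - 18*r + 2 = n*(-10*r^2 - r) - 10*r^2 - r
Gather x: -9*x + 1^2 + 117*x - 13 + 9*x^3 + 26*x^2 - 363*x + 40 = 9*x^3 + 26*x^2 - 255*x + 28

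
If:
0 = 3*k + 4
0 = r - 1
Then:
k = -4/3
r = 1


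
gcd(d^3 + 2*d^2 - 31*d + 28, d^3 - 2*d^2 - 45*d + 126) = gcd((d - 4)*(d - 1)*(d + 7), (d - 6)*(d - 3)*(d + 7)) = d + 7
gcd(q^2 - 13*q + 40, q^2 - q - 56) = q - 8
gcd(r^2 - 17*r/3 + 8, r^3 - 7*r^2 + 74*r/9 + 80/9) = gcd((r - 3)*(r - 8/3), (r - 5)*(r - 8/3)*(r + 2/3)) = r - 8/3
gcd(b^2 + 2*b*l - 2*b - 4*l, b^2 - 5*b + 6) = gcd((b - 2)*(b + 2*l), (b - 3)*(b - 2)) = b - 2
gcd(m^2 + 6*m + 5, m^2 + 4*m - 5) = m + 5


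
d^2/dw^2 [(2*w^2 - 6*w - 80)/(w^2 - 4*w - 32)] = 4/(w^3 + 12*w^2 + 48*w + 64)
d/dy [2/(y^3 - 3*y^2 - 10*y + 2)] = 2*(-3*y^2 + 6*y + 10)/(y^3 - 3*y^2 - 10*y + 2)^2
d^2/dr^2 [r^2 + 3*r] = 2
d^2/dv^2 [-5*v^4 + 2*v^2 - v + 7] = 4 - 60*v^2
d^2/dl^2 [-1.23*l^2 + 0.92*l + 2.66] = -2.46000000000000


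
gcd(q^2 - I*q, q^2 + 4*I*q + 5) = q - I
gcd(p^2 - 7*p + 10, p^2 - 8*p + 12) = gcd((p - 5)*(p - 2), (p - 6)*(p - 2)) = p - 2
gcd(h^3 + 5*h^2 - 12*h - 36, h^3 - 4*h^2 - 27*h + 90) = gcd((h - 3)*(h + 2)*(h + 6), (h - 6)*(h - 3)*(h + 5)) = h - 3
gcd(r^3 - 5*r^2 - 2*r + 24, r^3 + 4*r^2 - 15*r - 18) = r - 3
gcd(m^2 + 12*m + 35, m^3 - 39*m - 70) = m + 5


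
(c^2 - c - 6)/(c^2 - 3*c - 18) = (-c^2 + c + 6)/(-c^2 + 3*c + 18)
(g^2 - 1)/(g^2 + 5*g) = (g^2 - 1)/(g*(g + 5))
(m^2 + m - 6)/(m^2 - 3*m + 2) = (m + 3)/(m - 1)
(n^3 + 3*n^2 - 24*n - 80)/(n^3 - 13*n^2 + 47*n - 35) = (n^2 + 8*n + 16)/(n^2 - 8*n + 7)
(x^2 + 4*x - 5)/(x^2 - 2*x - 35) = (x - 1)/(x - 7)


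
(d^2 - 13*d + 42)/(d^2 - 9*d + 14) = (d - 6)/(d - 2)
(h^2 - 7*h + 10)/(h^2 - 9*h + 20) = (h - 2)/(h - 4)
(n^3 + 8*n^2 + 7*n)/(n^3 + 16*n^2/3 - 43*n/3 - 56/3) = 3*n/(3*n - 8)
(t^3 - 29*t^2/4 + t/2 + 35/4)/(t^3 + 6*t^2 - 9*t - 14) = (4*t^2 - 33*t + 35)/(4*(t^2 + 5*t - 14))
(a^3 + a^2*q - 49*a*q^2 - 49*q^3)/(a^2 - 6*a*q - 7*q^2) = a + 7*q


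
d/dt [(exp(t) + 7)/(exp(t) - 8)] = -15*exp(t)/(exp(t) - 8)^2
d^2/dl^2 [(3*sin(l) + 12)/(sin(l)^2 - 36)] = 3*(-9*sin(l)^5 - 16*sin(l)^4 - 552*sin(l)^2 - 2471*sin(l)/2 + 51*sin(3*l) + sin(5*l)/2 + 288)/((sin(l) - 6)^3*(sin(l) + 6)^3)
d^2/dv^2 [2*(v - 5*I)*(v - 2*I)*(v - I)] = 12*v - 32*I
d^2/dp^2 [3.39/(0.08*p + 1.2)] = 0.043392/(0.08*p + 1.2)^3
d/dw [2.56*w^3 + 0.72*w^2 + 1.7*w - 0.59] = 7.68*w^2 + 1.44*w + 1.7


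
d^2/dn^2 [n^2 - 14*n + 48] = 2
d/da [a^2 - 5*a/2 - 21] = 2*a - 5/2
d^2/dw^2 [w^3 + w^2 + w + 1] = 6*w + 2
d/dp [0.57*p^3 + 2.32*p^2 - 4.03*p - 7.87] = 1.71*p^2 + 4.64*p - 4.03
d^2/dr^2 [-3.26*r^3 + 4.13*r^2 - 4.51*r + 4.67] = 8.26 - 19.56*r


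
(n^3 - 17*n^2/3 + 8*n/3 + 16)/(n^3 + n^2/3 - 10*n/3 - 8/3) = (n^2 - 7*n + 12)/(n^2 - n - 2)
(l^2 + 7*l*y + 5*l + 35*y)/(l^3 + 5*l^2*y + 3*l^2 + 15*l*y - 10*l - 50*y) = (l + 7*y)/(l^2 + 5*l*y - 2*l - 10*y)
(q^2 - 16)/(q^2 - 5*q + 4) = (q + 4)/(q - 1)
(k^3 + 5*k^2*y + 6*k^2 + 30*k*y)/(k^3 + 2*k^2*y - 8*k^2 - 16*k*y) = (k^2 + 5*k*y + 6*k + 30*y)/(k^2 + 2*k*y - 8*k - 16*y)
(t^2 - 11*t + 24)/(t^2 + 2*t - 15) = (t - 8)/(t + 5)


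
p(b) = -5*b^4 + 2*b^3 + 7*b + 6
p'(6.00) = -4097.00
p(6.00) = -6000.00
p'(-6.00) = 4543.00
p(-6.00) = -6948.00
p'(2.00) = -129.00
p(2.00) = -44.00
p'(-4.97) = 2610.47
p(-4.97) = -3324.99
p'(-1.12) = 42.62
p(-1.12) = -12.52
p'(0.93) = -3.90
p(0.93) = 10.38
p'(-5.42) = 3367.66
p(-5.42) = -4665.24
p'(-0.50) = 11.00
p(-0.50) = 1.94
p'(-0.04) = 7.01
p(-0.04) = 5.72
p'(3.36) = -683.92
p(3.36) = -531.89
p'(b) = -20*b^3 + 6*b^2 + 7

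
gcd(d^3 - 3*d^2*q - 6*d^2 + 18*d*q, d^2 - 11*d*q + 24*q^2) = -d + 3*q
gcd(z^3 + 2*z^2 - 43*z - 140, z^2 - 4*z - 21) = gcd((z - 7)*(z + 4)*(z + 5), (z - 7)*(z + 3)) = z - 7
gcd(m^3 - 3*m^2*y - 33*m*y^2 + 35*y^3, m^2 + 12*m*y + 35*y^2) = m + 5*y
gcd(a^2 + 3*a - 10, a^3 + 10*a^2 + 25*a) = a + 5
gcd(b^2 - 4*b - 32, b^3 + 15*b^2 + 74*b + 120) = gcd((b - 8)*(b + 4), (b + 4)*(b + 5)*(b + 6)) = b + 4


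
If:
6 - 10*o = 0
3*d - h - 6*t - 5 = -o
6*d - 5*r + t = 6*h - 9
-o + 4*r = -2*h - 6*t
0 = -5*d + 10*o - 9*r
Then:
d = 2553/3800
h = 6881/3800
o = 3/5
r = 223/760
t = -2657/3800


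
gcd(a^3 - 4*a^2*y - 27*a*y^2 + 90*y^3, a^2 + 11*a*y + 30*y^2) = a + 5*y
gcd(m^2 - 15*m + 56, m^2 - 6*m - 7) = m - 7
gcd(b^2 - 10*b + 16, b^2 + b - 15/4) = 1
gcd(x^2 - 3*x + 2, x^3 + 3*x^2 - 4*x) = x - 1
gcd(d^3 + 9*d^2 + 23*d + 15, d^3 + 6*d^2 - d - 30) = d^2 + 8*d + 15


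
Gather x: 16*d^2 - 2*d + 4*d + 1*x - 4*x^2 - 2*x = 16*d^2 + 2*d - 4*x^2 - x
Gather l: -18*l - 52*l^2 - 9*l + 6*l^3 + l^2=6*l^3 - 51*l^2 - 27*l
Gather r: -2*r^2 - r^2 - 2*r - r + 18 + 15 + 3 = -3*r^2 - 3*r + 36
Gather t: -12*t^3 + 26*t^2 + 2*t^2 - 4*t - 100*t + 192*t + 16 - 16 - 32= -12*t^3 + 28*t^2 + 88*t - 32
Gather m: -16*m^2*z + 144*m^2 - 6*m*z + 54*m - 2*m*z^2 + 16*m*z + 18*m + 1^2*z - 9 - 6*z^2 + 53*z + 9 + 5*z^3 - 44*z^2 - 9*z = m^2*(144 - 16*z) + m*(-2*z^2 + 10*z + 72) + 5*z^3 - 50*z^2 + 45*z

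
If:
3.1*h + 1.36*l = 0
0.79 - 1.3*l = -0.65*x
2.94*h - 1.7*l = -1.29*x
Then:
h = 1.68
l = -3.83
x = -8.87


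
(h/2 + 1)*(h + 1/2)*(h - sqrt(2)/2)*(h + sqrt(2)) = h^4/2 + sqrt(2)*h^3/4 + 5*h^3/4 + 5*sqrt(2)*h^2/8 - 5*h/4 + sqrt(2)*h/4 - 1/2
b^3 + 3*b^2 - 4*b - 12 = (b - 2)*(b + 2)*(b + 3)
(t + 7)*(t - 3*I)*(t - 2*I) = t^3 + 7*t^2 - 5*I*t^2 - 6*t - 35*I*t - 42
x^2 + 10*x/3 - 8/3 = (x - 2/3)*(x + 4)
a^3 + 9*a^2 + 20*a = a*(a + 4)*(a + 5)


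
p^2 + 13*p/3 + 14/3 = (p + 2)*(p + 7/3)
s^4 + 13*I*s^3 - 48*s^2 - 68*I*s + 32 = (s + I)*(s + 2*I)^2*(s + 8*I)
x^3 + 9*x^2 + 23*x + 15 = (x + 1)*(x + 3)*(x + 5)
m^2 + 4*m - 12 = (m - 2)*(m + 6)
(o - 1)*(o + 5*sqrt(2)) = o^2 - o + 5*sqrt(2)*o - 5*sqrt(2)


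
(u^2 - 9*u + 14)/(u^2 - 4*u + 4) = (u - 7)/(u - 2)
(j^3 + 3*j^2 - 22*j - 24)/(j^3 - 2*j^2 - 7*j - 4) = (j + 6)/(j + 1)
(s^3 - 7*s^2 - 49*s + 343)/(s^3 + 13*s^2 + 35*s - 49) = (s^2 - 14*s + 49)/(s^2 + 6*s - 7)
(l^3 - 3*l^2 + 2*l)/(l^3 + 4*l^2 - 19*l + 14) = l/(l + 7)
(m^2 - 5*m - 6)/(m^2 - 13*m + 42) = (m + 1)/(m - 7)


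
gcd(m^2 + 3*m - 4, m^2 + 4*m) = m + 4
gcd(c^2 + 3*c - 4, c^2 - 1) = c - 1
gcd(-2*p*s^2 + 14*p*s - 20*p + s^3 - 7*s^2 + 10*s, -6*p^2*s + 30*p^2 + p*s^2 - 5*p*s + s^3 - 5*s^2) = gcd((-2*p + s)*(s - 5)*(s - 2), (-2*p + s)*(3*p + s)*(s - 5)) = 2*p*s - 10*p - s^2 + 5*s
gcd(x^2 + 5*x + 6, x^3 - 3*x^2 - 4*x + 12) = x + 2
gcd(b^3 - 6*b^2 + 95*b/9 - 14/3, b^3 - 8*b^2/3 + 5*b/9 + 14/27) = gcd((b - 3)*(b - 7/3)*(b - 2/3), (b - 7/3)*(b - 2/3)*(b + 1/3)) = b^2 - 3*b + 14/9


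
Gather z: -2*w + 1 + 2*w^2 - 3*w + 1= 2*w^2 - 5*w + 2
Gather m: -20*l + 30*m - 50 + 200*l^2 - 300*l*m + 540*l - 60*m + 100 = 200*l^2 + 520*l + m*(-300*l - 30) + 50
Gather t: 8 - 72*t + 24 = 32 - 72*t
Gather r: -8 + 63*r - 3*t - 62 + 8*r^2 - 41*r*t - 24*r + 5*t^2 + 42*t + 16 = 8*r^2 + r*(39 - 41*t) + 5*t^2 + 39*t - 54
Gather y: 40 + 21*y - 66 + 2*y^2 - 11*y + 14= 2*y^2 + 10*y - 12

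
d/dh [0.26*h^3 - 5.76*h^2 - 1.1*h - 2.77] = 0.78*h^2 - 11.52*h - 1.1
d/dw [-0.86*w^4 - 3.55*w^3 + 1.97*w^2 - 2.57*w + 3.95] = -3.44*w^3 - 10.65*w^2 + 3.94*w - 2.57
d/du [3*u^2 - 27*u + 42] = 6*u - 27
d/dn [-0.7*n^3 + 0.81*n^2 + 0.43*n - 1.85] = -2.1*n^2 + 1.62*n + 0.43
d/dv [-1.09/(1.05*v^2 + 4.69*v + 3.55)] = (2.289*v + 5.1121)/(1.05*v^2 + 4.69*v + 3.55)^2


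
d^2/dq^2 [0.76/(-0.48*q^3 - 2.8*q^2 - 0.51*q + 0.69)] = ((2.1888*q + 4.256)*(0.48*q^3 + 2.8*q^2 + 0.51*q - 0.69) - 0.76*(1.44*q^2 + 5.6*q + 0.51)*(2.88*q^2 + 11.2*q + 1.02))/(0.48*q^3 + 2.8*q^2 + 0.51*q - 0.69)^3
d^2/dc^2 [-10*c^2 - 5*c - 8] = -20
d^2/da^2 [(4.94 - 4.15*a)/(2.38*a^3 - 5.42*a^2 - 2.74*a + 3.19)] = (-141.04356*a^5 + 656.985672*a^4 - 1317.534464*a^3 + 1055.519688*a^2 - 215.371116*a + 172.451332)/(13.481272*a^9 - 92.103144*a^8 + 163.186128*a^7 + 107.057644*a^6 - 434.768088*a^5 + 34.242804*a^4 + 336.330842*a^3 - 93.615654*a^2 - 83.647542*a + 32.461759)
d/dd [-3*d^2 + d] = 1 - 6*d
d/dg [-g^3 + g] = 1 - 3*g^2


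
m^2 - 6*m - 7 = (m - 7)*(m + 1)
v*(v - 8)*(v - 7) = v^3 - 15*v^2 + 56*v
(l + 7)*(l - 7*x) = l^2 - 7*l*x + 7*l - 49*x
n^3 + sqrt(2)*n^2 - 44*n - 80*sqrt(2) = (n - 5*sqrt(2))*(n + 2*sqrt(2))*(n + 4*sqrt(2))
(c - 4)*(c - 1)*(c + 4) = c^3 - c^2 - 16*c + 16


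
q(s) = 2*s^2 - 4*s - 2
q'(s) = 4*s - 4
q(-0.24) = -0.92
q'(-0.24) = -4.96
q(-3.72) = 40.56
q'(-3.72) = -18.88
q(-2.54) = 21.06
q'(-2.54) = -14.16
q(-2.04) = 14.48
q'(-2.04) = -12.16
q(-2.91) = 26.58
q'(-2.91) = -15.64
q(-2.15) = 15.84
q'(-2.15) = -12.60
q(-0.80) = 2.48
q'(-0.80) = -7.20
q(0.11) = -2.42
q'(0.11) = -3.56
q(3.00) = 4.00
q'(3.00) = 8.00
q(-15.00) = 508.00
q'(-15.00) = -64.00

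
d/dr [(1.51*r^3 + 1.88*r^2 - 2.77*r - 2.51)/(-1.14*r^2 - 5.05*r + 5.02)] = (-1.7214*r^4 - 15.251*r^3 + 10.0888*r^2 + 13.1524*r - 26.5809)/(1.2996*r^4 + 11.514*r^3 + 14.0569*r^2 - 50.702*r + 25.2004)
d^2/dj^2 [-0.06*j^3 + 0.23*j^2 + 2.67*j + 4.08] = 0.46 - 0.36*j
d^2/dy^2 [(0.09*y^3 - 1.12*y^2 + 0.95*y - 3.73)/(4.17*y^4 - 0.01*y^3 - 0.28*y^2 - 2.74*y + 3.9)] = (3.130002*y^9 - 116.853408*y^8 + 199.144188*y^7 - 1286.065424*y^6 - 190.694148*y^5 + 580.906896*y^4 - 135.939332*y^3 + 712.899996*y^2 - 3.60495600000001*y - 77.920016)/(72.511713*y^12 - 0.521667*y^11 - 14.605425*y^10 - 142.866703*y^9 + 205.116378*y^8 + 18.21639*y^7 + 66.531422*y^6 - 268.167876*y^5 + 185.529156*y^4 - 3.074644*y^3 + 75.06252*y^2 - 125.0262*y + 59.319)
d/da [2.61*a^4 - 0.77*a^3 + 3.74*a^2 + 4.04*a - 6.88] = 10.44*a^3 - 2.31*a^2 + 7.48*a + 4.04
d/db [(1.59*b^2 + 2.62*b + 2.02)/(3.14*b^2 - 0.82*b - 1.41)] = (-9.5306*b^2 - 17.1694*b - 2.0378)/(9.8596*b^4 - 5.1496*b^3 - 8.1824*b^2 + 2.3124*b + 1.9881)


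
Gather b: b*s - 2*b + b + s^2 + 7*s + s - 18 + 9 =b*(s - 1) + s^2 + 8*s - 9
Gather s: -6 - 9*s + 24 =18 - 9*s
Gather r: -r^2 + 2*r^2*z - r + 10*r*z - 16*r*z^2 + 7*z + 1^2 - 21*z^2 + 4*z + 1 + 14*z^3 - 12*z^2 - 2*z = r^2*(2*z - 1) + r*(-16*z^2 + 10*z - 1) + 14*z^3 - 33*z^2 + 9*z + 2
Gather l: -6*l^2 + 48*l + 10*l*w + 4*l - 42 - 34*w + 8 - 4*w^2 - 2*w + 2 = -6*l^2 + l*(10*w + 52) - 4*w^2 - 36*w - 32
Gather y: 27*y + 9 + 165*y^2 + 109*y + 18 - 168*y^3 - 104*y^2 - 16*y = -168*y^3 + 61*y^2 + 120*y + 27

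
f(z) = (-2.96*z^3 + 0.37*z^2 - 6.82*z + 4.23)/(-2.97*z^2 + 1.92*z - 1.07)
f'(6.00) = 0.94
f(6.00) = 6.87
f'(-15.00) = 0.99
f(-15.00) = -14.58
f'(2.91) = 0.79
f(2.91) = 4.14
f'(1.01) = 2.34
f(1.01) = 2.47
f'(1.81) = 0.69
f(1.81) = 3.34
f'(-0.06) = -1.62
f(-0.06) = -3.88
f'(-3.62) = 0.83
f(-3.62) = -3.71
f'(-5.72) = 0.93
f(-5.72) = -5.58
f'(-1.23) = -0.07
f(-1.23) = -2.36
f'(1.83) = 0.69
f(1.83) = 3.35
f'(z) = (5.94*z - 1.92)*(-2.96*z^3 + 0.37*z^2 - 6.82*z + 4.23)/(-2.97*z^2 + 1.92*z - 1.07)^2 + (-8.88*z^2 + 0.74*z - 6.82)/(-2.97*z^2 + 1.92*z - 1.07)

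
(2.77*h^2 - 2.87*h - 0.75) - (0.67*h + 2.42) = 2.77*h^2 - 3.54*h - 3.17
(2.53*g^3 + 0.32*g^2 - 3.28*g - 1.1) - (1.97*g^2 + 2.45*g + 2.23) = 2.53*g^3 - 1.65*g^2 - 5.73*g - 3.33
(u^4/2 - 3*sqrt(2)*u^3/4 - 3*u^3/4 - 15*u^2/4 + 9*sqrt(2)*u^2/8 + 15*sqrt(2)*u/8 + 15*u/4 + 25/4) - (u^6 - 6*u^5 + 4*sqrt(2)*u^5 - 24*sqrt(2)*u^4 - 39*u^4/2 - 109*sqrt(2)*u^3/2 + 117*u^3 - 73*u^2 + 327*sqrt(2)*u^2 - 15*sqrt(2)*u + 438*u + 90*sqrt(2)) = -u^6 - 4*sqrt(2)*u^5 + 6*u^5 + 20*u^4 + 24*sqrt(2)*u^4 - 471*u^3/4 + 215*sqrt(2)*u^3/4 - 2607*sqrt(2)*u^2/8 + 277*u^2/4 - 1737*u/4 + 135*sqrt(2)*u/8 - 90*sqrt(2) + 25/4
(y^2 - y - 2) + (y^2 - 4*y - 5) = 2*y^2 - 5*y - 7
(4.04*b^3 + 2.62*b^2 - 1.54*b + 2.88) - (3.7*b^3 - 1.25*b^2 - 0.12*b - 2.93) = 0.34*b^3 + 3.87*b^2 - 1.42*b + 5.81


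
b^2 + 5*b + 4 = (b + 1)*(b + 4)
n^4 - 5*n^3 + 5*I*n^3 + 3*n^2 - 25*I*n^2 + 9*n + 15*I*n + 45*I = (n - 3)^2*(n + 1)*(n + 5*I)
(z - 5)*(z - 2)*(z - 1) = z^3 - 8*z^2 + 17*z - 10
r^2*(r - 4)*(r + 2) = r^4 - 2*r^3 - 8*r^2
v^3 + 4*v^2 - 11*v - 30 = (v - 3)*(v + 2)*(v + 5)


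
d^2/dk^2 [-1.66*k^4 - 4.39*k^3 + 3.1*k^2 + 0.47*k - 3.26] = -19.92*k^2 - 26.34*k + 6.2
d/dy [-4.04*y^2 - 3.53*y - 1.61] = -8.08*y - 3.53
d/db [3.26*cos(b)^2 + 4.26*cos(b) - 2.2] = -(6.52*cos(b) + 4.26)*sin(b)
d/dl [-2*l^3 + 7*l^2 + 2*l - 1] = -6*l^2 + 14*l + 2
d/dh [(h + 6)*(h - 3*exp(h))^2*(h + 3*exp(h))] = (h - 3*exp(h))*((h + 6)*(h - 3*exp(h))*(3*exp(h) + 1) - 2*(h + 6)*(h + 3*exp(h))*(3*exp(h) - 1) + (h - 3*exp(h))*(h + 3*exp(h)))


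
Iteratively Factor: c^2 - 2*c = (c - 2)*(c)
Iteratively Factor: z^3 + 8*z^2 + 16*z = (z + 4)*(z^2 + 4*z) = z*(z + 4)*(z + 4)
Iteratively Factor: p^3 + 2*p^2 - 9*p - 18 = (p + 3)*(p^2 - p - 6) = (p - 3)*(p + 3)*(p + 2)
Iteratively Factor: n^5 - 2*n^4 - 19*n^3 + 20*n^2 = (n + 4)*(n^4 - 6*n^3 + 5*n^2) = n*(n + 4)*(n^3 - 6*n^2 + 5*n) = n*(n - 1)*(n + 4)*(n^2 - 5*n) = n^2*(n - 1)*(n + 4)*(n - 5)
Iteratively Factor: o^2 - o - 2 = (o + 1)*(o - 2)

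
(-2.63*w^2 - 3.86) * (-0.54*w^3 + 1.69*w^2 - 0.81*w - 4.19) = 1.4202*w^5 - 4.4447*w^4 + 4.2147*w^3 + 4.4963*w^2 + 3.1266*w + 16.1734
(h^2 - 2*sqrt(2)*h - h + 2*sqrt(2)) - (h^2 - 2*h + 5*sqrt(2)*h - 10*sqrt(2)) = -7*sqrt(2)*h + h + 12*sqrt(2)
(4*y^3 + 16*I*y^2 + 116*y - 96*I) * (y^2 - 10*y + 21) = 4*y^5 - 40*y^4 + 16*I*y^4 + 200*y^3 - 160*I*y^3 - 1160*y^2 + 240*I*y^2 + 2436*y + 960*I*y - 2016*I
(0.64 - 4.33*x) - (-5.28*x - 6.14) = 0.95*x + 6.78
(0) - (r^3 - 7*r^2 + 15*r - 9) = -r^3 + 7*r^2 - 15*r + 9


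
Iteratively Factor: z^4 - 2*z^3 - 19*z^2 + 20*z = (z + 4)*(z^3 - 6*z^2 + 5*z) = (z - 5)*(z + 4)*(z^2 - z) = (z - 5)*(z - 1)*(z + 4)*(z)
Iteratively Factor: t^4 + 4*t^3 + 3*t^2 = (t)*(t^3 + 4*t^2 + 3*t) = t*(t + 3)*(t^2 + t) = t^2*(t + 3)*(t + 1)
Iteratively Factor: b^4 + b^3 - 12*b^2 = (b - 3)*(b^3 + 4*b^2) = (b - 3)*(b + 4)*(b^2) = b*(b - 3)*(b + 4)*(b)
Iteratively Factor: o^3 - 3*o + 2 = (o - 1)*(o^2 + o - 2) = (o - 1)^2*(o + 2)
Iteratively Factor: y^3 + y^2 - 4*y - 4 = (y + 1)*(y^2 - 4) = (y - 2)*(y + 1)*(y + 2)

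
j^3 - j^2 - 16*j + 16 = (j - 4)*(j - 1)*(j + 4)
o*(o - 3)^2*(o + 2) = o^4 - 4*o^3 - 3*o^2 + 18*o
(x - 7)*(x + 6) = x^2 - x - 42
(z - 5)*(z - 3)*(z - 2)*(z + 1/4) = z^4 - 39*z^3/4 + 57*z^2/2 - 89*z/4 - 15/2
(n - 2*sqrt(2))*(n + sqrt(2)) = n^2 - sqrt(2)*n - 4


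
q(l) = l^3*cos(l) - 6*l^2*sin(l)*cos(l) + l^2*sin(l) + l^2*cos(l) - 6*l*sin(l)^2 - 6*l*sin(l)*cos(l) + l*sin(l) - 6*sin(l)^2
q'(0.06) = -1.30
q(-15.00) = 1669.52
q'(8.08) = -188.39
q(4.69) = -67.19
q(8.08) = -16.95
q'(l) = -l^3*sin(l) + 6*l^2*sin(l)^2 - l^2*sin(l) - 6*l^2*cos(l)^2 + 4*l^2*cos(l) + 6*l*sin(l)^2 - 24*l*sin(l)*cos(l) + 2*l*sin(l) - 6*l*cos(l)^2 + 3*l*cos(l) - 6*sin(l)^2 - 18*sin(l)*cos(l) + sin(l)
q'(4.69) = 263.50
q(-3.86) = 79.60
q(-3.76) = 72.79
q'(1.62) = 18.76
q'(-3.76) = -74.60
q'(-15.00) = -2707.02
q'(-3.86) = -60.96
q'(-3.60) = -87.12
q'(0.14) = -3.32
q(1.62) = -10.53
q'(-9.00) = -742.58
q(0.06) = -0.04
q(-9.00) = 406.68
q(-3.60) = 59.70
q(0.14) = -0.22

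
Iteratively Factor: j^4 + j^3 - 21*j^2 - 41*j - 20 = (j - 5)*(j^3 + 6*j^2 + 9*j + 4) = (j - 5)*(j + 1)*(j^2 + 5*j + 4) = (j - 5)*(j + 1)^2*(j + 4)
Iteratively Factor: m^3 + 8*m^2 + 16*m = (m + 4)*(m^2 + 4*m) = m*(m + 4)*(m + 4)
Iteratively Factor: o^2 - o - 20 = (o - 5)*(o + 4)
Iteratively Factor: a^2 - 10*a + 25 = (a - 5)*(a - 5)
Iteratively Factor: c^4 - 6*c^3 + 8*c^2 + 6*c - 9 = (c - 1)*(c^3 - 5*c^2 + 3*c + 9) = (c - 1)*(c + 1)*(c^2 - 6*c + 9) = (c - 3)*(c - 1)*(c + 1)*(c - 3)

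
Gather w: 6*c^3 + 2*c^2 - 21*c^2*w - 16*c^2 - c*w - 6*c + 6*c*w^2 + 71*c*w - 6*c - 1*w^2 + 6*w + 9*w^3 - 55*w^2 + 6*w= 6*c^3 - 14*c^2 - 12*c + 9*w^3 + w^2*(6*c - 56) + w*(-21*c^2 + 70*c + 12)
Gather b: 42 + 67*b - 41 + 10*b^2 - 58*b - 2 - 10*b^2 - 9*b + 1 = 0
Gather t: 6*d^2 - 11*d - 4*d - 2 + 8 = 6*d^2 - 15*d + 6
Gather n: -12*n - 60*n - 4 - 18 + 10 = -72*n - 12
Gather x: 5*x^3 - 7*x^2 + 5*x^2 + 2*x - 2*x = 5*x^3 - 2*x^2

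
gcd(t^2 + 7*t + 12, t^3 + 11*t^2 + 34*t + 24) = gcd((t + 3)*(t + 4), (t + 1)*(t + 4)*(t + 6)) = t + 4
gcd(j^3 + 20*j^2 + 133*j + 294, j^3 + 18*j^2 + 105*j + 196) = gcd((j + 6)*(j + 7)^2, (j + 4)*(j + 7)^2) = j^2 + 14*j + 49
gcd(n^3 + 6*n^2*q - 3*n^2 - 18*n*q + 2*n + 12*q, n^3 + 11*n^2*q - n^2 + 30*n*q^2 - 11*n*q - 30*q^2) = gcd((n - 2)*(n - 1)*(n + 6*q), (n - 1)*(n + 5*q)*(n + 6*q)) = n^2 + 6*n*q - n - 6*q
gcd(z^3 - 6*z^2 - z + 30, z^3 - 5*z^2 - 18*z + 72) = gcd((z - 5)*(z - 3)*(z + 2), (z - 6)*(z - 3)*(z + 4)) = z - 3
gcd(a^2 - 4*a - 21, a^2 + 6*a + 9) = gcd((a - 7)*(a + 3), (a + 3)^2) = a + 3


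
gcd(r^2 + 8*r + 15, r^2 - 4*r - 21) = r + 3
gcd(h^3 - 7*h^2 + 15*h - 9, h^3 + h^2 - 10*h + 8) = h - 1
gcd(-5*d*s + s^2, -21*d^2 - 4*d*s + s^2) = 1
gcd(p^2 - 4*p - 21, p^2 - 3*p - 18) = p + 3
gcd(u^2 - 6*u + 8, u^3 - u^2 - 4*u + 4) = u - 2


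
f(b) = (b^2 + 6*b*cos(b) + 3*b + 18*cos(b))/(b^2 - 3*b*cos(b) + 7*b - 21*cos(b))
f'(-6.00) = -0.14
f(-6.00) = -0.08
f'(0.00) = -0.59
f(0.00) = -0.86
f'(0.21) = -0.72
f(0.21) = -0.99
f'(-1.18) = -0.82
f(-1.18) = -0.15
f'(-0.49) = -0.54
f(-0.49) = -0.59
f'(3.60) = 0.34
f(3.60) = -0.18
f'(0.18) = -0.70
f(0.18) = -0.97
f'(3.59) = 0.34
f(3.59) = -0.18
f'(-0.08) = -0.56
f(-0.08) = -0.81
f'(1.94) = -0.79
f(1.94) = -0.04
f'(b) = (-6*b*sin(b) + 2*b - 18*sin(b) + 6*cos(b) + 3)/(b^2 - 3*b*cos(b) + 7*b - 21*cos(b)) + (b^2 + 6*b*cos(b) + 3*b + 18*cos(b))*(-3*b*sin(b) - 2*b - 21*sin(b) + 3*cos(b) - 7)/(b^2 - 3*b*cos(b) + 7*b - 21*cos(b))^2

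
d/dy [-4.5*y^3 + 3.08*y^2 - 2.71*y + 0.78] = -13.5*y^2 + 6.16*y - 2.71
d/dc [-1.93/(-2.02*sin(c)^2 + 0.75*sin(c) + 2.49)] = (1.4475 - 7.7972*sin(c))*cos(c)/(-2.02*sin(c)^2 + 0.75*sin(c) + 2.49)^2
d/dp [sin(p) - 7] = cos(p)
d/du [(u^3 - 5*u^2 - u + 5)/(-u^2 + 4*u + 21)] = (-u^4 + 8*u^3 + 42*u^2 - 200*u - 41)/(u^4 - 8*u^3 - 26*u^2 + 168*u + 441)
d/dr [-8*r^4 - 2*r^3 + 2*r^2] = 2*r*(-16*r^2 - 3*r + 2)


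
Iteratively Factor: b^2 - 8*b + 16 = (b - 4)*(b - 4)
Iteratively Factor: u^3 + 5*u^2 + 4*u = (u)*(u^2 + 5*u + 4) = u*(u + 1)*(u + 4)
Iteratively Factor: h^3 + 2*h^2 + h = (h + 1)*(h^2 + h) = (h + 1)^2*(h)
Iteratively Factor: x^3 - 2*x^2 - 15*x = (x + 3)*(x^2 - 5*x) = (x - 5)*(x + 3)*(x)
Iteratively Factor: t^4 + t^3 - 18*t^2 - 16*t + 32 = (t + 4)*(t^3 - 3*t^2 - 6*t + 8) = (t - 4)*(t + 4)*(t^2 + t - 2) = (t - 4)*(t - 1)*(t + 4)*(t + 2)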